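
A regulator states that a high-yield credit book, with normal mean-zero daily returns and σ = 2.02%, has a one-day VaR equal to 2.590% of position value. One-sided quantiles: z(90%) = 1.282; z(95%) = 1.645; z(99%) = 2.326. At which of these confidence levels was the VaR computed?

Implied z = VaR/σ = 2.590 / 2.02 = 1.282.
This matches z(90%) = 1.282.

90%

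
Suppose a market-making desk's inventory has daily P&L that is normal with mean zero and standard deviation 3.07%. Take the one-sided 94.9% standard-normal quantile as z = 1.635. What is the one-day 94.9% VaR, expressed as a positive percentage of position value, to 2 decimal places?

VaR = z·σ = 1.635 × 3.07% = 5.019%.

5.02%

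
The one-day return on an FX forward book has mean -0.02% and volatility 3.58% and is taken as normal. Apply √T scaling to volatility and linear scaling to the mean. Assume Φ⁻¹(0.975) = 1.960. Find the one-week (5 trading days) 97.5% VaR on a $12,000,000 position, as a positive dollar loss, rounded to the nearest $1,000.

$1,895,000

σ_{5d} = 3.58% × √5 = 8.005%; μ_{5d} = 5 × -0.02% = -0.100%.
VaR = −(-0.100%) + 1.960 × 8.005% = 15.790%.
On $12,000,000: 0.15790 × $12,000,000 = $1,894,800.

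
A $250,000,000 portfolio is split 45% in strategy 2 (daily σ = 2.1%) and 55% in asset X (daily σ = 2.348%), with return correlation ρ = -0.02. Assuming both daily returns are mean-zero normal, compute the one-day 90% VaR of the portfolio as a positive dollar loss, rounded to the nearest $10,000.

$5,080,000

σ_p² = 0.45²·2.1² + 0.55²·2.348² + 2·-0.02·0.45·0.55·2.1·2.348 = 2.5119 (%²).
σ_p = √2.5119 = 1.585%.
At 90%, z = 1.282.
VaR = 1.282 × 1.585% = 2.032%; on $250,000,000 that is $5,080,000.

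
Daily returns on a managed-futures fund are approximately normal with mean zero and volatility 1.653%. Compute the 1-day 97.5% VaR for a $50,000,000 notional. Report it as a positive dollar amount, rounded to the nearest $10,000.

At 97.5% one-sided, z = 1.960.
VaR = z·σ = 1.960 × 1.653% = 3.240%.
On $50,000,000: 0.03240 × $50,000,000 = $1,620,000.

$1,620,000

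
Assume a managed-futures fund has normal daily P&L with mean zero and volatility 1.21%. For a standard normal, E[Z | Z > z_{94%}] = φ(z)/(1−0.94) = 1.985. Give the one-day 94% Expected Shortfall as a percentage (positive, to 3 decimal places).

2.402%

ES = 1.21% × 1.985 = 2.402%.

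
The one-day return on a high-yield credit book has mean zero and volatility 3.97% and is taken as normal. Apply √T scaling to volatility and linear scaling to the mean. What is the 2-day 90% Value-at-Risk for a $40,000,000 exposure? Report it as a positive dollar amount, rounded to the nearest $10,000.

At 90%, z = 1.282.
σ_{2d} = 3.97% × √2 = 5.614%.
VaR = 1.282 × 5.614% = 7.197%.
On $40,000,000: 0.07197 × $40,000,000 = $2,878,800.

$2,880,000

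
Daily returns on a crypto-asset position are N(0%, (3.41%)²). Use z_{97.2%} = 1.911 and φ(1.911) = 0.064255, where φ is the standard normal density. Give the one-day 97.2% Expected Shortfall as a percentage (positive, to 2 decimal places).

7.83%

Tail multiplier: φ(z)/(1−α) = 0.064255 / 0.028 = 2.295.
ES = 3.41% × 2.295 = 7.826%.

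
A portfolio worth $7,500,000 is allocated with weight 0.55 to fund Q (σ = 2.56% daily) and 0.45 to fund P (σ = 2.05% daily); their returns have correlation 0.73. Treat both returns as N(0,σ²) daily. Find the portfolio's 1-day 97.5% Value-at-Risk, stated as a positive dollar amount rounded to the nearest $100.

$319,700

σ_p² = 0.55²·2.56² + 0.45²·2.05² + 2·0.73·0.55·0.45·2.56·2.05 = 4.7298 (%²).
σ_p = √4.7298 = 2.175%.
At 97.5%, z = 1.960.
VaR = 1.960 × 2.175% = 4.263%; on $7,500,000 that is $319,725.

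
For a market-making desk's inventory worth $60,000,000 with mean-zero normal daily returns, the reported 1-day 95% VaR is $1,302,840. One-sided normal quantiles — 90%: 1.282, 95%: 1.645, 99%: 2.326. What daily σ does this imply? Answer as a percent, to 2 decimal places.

1.32%

VaR as a fraction: $1,302,840 / $60,000,000 = 2.171%.
σ = VaR / z = 2.171% / 1.645 = 1.320%.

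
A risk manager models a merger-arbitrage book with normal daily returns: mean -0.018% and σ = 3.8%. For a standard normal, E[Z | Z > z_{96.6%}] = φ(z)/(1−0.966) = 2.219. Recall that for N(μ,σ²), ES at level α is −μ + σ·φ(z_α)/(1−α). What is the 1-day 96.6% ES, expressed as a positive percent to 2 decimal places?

8.45%

ES = −(-0.018%) + 3.8% × 2.219 = 8.450%.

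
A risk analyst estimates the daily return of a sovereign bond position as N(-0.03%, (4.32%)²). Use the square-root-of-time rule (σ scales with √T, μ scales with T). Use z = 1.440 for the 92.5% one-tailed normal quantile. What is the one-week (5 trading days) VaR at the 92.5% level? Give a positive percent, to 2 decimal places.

σ_{5d} = 4.32% × √5 = 9.660%; μ_{5d} = 5 × -0.03% = -0.150%.
VaR = −(-0.150%) + 1.440 × 9.660% = 14.060%.

14.06%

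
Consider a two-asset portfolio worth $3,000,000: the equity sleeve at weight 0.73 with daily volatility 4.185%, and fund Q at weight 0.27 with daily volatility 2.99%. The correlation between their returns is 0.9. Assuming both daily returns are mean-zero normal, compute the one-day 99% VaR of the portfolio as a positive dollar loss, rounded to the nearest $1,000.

σ_p² = 0.73²·4.185² + 0.27²·2.99² + 2·0.9·0.73·0.27·4.185·2.99 = 14.4245 (%²).
σ_p = √14.4245 = 3.798%.
At 99%, z = 2.326.
VaR = 2.326 × 3.798% = 8.834%; on $3,000,000 that is $265,020.

$265,000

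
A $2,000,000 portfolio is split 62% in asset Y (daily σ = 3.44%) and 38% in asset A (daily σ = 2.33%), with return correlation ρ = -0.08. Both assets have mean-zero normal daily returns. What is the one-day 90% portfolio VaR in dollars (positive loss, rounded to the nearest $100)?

σ_p² = 0.62²·3.44² + 0.38²·2.33² + 2·-0.08·0.62·0.38·3.44·2.33 = 5.0306 (%²).
σ_p = √5.0306 = 2.243%.
At 90%, z = 1.282.
VaR = 1.282 × 2.243% = 2.876%; on $2,000,000 that is $57,520.

$57,500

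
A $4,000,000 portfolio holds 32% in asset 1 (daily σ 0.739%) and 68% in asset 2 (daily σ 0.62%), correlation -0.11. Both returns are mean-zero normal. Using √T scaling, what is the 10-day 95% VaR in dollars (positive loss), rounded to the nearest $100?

$95,700

σ_p = √(0.32²·0.739² + 0.68²·0.62² + 2·-0.11·0.32·0.68·0.739·0.62) = 0.460%.
σ_{10d} = 0.460% × √10 = 1.455%.
z(95%) = 1.645.
VaR = 1.645 × 1.455% = 2.393%; on $4,000,000 that is $95,720.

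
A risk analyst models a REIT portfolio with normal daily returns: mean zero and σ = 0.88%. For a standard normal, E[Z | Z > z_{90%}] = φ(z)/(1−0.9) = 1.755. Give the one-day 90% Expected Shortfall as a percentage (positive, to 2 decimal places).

1.54%

ES = 0.88% × 1.755 = 1.544%.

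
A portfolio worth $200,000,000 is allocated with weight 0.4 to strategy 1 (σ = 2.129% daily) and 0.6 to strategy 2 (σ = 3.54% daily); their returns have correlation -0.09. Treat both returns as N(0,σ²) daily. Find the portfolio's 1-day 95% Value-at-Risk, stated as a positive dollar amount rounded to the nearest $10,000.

σ_p² = 0.4²·2.129² + 0.6²·3.54² + 2·-0.09·0.4·0.6·2.129·3.54 = 4.9110 (%²).
σ_p = √4.9110 = 2.216%.
At 95%, z = 1.645.
VaR = 1.645 × 2.216% = 3.645%; on $200,000,000 that is $7,290,000.

$7,290,000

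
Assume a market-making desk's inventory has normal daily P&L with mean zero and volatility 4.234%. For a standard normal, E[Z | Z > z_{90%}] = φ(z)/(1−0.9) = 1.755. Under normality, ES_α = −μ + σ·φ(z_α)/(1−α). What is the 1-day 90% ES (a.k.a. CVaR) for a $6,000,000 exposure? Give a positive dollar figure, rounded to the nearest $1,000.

ES = 4.234% × 1.755 = 7.431%.
On $6,000,000: 0.07431 × $6,000,000 = $445,860.

$446,000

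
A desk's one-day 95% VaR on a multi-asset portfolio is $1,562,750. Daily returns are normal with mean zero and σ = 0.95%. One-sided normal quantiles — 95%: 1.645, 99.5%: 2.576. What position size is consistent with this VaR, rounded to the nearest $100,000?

VaR as a fraction of value: z·σ = 1.645 × 0.95% = 1.56275%.
Position = $1,562,750 / 0.0156275 = $100,000,000.

$100,000,000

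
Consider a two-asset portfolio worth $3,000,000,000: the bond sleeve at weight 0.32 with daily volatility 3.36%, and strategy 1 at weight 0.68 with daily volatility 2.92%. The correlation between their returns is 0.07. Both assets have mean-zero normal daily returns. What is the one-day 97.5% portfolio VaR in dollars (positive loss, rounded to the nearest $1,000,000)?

$137,000,000

σ_p² = 0.32²·3.36² + 0.68²·2.92² + 2·0.07·0.32·0.68·3.36·2.92 = 5.3976 (%²).
σ_p = √5.3976 = 2.323%.
At 97.5%, z = 1.960.
VaR = 1.960 × 2.323% = 4.553%; on $3,000,000,000 that is $136,590,000.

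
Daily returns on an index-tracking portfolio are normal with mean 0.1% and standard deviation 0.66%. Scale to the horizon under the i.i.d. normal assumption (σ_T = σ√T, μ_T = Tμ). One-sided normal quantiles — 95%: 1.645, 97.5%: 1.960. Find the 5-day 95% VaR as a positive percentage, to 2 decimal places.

1.93%

σ_{5d} = 0.66% × √5 = 1.476%; μ_{5d} = 5 × 0.1% = 0.500%.
VaR = −(0.500%) + 1.645 × 1.476% = 1.928%.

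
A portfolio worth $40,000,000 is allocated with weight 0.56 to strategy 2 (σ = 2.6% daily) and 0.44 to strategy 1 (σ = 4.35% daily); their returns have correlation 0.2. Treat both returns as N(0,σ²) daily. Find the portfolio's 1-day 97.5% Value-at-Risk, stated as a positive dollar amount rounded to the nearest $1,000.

σ_p² = 0.56²·2.6² + 0.44²·4.35² + 2·0.2·0.56·0.44·2.6·4.35 = 6.8980 (%²).
σ_p = √6.8980 = 2.626%.
At 97.5%, z = 1.960.
VaR = 1.960 × 2.626% = 5.147%; on $40,000,000 that is $2,058,800.

$2,059,000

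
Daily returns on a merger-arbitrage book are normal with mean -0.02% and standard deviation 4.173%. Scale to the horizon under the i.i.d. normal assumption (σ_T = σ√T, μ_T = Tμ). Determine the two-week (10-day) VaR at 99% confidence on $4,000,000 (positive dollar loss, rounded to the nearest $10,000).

At 99%, z = 2.326.
σ_{10d} = 4.173% × √10 = 13.196%; μ_{10d} = 10 × -0.02% = -0.200%.
VaR = −(-0.200%) + 2.326 × 13.196% = 30.894%.
On $4,000,000: 0.30894 × $4,000,000 = $1,235,760.

$1,240,000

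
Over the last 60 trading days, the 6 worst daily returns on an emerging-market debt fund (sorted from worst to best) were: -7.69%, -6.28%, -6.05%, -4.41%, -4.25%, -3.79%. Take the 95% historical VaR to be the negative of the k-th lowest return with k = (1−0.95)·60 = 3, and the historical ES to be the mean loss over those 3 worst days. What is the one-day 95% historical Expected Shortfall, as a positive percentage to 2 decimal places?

6.67%

The 3 worst returns sum to -20.02%.
ES = −(-20.02%) / 3 = 6.6733…% ≈ 6.67%.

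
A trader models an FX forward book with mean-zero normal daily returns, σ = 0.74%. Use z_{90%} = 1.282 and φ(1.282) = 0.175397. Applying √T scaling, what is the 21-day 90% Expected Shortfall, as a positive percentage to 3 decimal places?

5.948%

σ_{21d} = 0.74% × √21 = 3.391%.
ES multiplier = φ(z)/(1−α) = 0.175397/0.1 = 1.754.
ES = 3.391% × 1.754 = 5.948%.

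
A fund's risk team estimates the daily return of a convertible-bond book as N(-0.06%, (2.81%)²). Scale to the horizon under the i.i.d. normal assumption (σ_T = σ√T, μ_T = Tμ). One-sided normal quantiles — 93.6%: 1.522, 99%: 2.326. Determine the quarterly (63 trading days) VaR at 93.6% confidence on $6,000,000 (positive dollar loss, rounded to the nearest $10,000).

$2,260,000

σ_{63d} = 2.81% × √63 = 22.304%; μ_{63d} = 63 × -0.06% = -3.780%.
VaR = −(-3.780%) + 1.522 × 22.304% = 37.727%.
On $6,000,000: 0.37727 × $6,000,000 = $2,263,620.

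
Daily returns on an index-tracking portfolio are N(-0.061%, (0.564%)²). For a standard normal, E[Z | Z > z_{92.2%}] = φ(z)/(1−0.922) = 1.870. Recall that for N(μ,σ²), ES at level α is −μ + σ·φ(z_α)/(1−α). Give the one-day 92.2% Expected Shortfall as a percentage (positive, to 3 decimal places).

ES = −(-0.061%) + 0.564% × 1.870 = 1.116%.

1.116%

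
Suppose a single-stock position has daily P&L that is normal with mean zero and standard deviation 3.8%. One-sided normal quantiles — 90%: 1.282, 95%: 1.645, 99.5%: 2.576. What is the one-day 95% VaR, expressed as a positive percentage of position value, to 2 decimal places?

6.25%

VaR = z·σ = 1.645 × 3.8% = 6.251%.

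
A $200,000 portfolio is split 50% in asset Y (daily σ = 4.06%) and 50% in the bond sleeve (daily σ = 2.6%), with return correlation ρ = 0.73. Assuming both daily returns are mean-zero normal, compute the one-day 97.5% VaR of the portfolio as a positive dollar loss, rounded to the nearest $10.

σ_p² = 0.5²·4.06² + 0.5²·2.6² + 2·0.73·0.5·0.5·4.06·2.6 = 9.6638 (%²).
σ_p = √9.6638 = 3.109%.
At 97.5%, z = 1.960.
VaR = 1.960 × 3.109% = 6.094%; on $200,000 that is $12,188.

$12,190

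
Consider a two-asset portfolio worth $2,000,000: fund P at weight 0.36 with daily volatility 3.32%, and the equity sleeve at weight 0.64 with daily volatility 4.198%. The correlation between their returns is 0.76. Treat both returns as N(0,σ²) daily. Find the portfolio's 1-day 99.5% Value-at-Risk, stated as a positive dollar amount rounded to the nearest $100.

σ_p² = 0.36²·3.32² + 0.64²·4.198² + 2·0.76·0.36·0.64·3.32·4.198 = 13.5279 (%²).
σ_p = √13.5279 = 3.678%.
At 99.5%, z = 2.576.
VaR = 2.576 × 3.678% = 9.475%; on $2,000,000 that is $189,500.

$189,500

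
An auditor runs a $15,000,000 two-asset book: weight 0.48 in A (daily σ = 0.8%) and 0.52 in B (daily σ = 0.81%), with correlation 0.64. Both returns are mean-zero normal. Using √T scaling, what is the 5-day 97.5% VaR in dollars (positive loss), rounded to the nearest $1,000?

$479,000

σ_p = √(0.48²·0.8² + 0.52²·0.81² + 2·0.64·0.48·0.52·0.8·0.81) = 0.729%.
σ_{5d} = 0.729% × √5 = 1.630%.
z(97.5%) = 1.960.
VaR = 1.960 × 1.630% = 3.195%; on $15,000,000 that is $479,250.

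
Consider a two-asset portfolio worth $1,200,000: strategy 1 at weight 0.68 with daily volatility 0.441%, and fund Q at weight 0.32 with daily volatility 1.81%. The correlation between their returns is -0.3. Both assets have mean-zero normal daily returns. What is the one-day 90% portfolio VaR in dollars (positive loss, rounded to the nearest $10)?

$8,720

σ_p² = 0.68²·0.441² + 0.32²·1.81² + 2·-0.3·0.68·0.32·0.441·1.81 = 0.3212 (%²).
σ_p = √0.3212 = 0.567%.
At 90%, z = 1.282.
VaR = 1.282 × 0.567% = 0.727%; on $1,200,000 that is $8,724.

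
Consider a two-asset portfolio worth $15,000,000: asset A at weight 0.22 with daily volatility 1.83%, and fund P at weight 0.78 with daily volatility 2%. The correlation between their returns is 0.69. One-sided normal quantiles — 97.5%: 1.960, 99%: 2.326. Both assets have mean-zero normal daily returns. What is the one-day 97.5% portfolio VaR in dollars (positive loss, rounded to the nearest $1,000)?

σ_p² = 0.22²·1.83² + 0.78²·2² + 2·0.69·0.22·0.78·1.83·2 = 3.4624 (%²).
σ_p = √3.4624 = 1.861%.
VaR = 1.960 × 1.861% = 3.648%; on $15,000,000 that is $547,200.

$547,000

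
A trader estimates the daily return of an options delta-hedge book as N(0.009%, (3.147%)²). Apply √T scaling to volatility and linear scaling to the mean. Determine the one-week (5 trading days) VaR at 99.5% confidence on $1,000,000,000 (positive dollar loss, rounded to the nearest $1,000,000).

At 99.5%, z = 2.576.
σ_{5d} = 3.147% × √5 = 7.037%; μ_{5d} = 5 × 0.009% = 0.045%.
VaR = −(0.045%) + 2.576 × 7.037% = 18.082%.
On $1,000,000,000: 0.18082 × $1,000,000,000 = $180,820,000.

$181,000,000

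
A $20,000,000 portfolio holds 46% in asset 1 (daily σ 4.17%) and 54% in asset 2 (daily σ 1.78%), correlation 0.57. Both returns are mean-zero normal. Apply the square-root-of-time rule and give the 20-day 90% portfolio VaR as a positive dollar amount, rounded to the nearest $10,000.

$2,970,000

σ_p = √(0.46²·4.17² + 0.54²·1.78² + 2·0.57·0.46·0.54·4.17·1.78) = 2.589%.
σ_{20d} = 2.589% × √20 = 11.578%.
z(90%) = 1.282.
VaR = 1.282 × 11.578% = 14.843%; on $20,000,000 that is $2,968,600.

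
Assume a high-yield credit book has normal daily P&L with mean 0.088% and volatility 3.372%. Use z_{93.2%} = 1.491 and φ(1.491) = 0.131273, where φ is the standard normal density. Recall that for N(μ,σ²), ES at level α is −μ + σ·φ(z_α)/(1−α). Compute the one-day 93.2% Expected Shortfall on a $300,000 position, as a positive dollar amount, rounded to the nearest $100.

Tail multiplier: φ(z)/(1−α) = 0.131273 / 0.068 = 1.930.
ES = −(0.088%) + 3.372% × 1.930 = 6.420%.
On $300,000: 0.06420 × $300,000 = $19,260.

$19,300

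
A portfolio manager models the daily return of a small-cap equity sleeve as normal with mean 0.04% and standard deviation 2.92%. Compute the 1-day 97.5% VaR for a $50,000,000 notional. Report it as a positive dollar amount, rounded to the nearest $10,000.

At 97.5% one-sided, z = 1.960.
VaR = −μ + z·σ = −(0.04%) + 1.960 × 2.92% = 5.683%.
On $50,000,000: 0.05683 × $50,000,000 = $2,841,500.

$2,840,000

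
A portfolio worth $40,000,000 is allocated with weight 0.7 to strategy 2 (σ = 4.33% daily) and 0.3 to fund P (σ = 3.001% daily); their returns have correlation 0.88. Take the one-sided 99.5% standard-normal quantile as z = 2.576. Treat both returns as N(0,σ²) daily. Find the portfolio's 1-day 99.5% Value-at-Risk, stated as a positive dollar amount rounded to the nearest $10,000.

σ_p² = 0.7²·4.33² + 0.3²·3.001² + 2·0.88·0.7·0.3·4.33·3.001 = 14.8002 (%²).
σ_p = √14.8002 = 3.847%.
VaR = 2.576 × 3.847% = 9.910%; on $40,000,000 that is $3,964,000.

$3,960,000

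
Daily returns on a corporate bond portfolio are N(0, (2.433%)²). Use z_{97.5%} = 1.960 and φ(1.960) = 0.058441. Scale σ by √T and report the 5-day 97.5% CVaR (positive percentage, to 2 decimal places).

12.72%

σ_{5d} = 2.433% × √5 = 5.440%.
ES multiplier = φ(z)/(1−α) = 0.058441/0.025 = 2.338.
ES = 5.440% × 2.338 = 12.719%.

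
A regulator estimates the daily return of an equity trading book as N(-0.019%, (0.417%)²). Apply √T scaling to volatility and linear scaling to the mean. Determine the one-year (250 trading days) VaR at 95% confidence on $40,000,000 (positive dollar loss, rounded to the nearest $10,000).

$6,240,000

At 95%, z = 1.645.
σ_{250d} = 0.417% × √250 = 6.593%; μ_{250d} = 250 × -0.019% = -4.750%.
VaR = −(-4.750%) + 1.645 × 6.593% = 15.595%.
On $40,000,000: 0.15595 × $40,000,000 = $6,238,000.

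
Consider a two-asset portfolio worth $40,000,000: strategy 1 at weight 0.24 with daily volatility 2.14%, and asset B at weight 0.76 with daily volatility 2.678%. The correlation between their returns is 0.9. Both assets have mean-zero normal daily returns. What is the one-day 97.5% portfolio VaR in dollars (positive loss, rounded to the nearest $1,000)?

σ_p² = 0.24²·2.14² + 0.76²·2.678² + 2·0.9·0.24·0.76·2.14·2.678 = 6.2877 (%²).
σ_p = √6.2877 = 2.508%.
At 97.5%, z = 1.960.
VaR = 1.960 × 2.508% = 4.916%; on $40,000,000 that is $1,966,400.

$1,966,000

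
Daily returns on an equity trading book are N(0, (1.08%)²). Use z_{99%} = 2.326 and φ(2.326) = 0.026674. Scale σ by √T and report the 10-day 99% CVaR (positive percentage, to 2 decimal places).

σ_{10d} = 1.08% × √10 = 3.415%.
ES multiplier = φ(z)/(1−α) = 0.026674/0.01 = 2.667.
ES = 3.415% × 2.667 = 9.108%.

9.11%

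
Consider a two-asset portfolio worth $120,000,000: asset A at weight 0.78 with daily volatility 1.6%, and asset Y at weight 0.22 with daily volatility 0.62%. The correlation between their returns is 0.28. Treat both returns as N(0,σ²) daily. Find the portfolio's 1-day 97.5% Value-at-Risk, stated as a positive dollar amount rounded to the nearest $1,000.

σ_p² = 0.78²·1.6² + 0.22²·0.62² + 2·0.28·0.78·0.22·1.6·0.62 = 1.6714 (%²).
σ_p = √1.6714 = 1.293%.
At 97.5%, z = 1.960.
VaR = 1.960 × 1.293% = 2.534%; on $120,000,000 that is $3,040,800.

$3,041,000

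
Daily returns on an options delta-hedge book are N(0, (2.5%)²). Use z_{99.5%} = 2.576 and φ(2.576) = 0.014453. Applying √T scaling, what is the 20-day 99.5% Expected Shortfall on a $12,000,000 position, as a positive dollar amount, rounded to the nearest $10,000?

σ_{20d} = 2.5% × √20 = 11.180%.
ES multiplier = φ(z)/(1−α) = 0.014453/0.005 = 2.891.
ES = 11.180% × 2.891 = 32.321%; on $12,000,000: $3,878,520.

$3,880,000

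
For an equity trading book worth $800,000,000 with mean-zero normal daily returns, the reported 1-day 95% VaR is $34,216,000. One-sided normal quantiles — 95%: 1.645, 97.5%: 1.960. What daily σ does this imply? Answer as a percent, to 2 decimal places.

VaR as a fraction: $34,216,000 / $800,000,000 = 4.277%.
σ = VaR / z = 4.277% / 1.645 = 2.600%.

2.60%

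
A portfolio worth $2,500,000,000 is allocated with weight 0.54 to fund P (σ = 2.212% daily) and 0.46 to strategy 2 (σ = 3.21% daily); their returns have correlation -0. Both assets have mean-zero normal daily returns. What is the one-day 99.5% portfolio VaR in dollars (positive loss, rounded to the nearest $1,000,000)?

σ_p² = 0.54²·2.212² + 0.46²·3.21² + 2·-0·0.54·0.46·2.212·3.21 = 3.6071 (%²).
σ_p = √3.6071 = 1.899%.
At 99.5%, z = 2.576.
VaR = 2.576 × 1.899% = 4.892%; on $2,500,000,000 that is $122,300,000.

$122,000,000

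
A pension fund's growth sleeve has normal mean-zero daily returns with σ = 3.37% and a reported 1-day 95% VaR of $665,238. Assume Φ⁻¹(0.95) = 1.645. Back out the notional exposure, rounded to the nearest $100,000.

VaR as a fraction of value: z·σ = 1.645 × 3.37% = 5.54365%.
Position = $665,238 / 0.0554365 = $12,000,000.

$12,000,000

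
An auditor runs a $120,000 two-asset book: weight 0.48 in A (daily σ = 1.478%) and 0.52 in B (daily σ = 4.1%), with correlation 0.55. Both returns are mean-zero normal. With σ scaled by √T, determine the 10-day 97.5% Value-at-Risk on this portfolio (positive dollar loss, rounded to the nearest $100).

σ_p = √(0.48²·1.478² + 0.52²·4.1² + 2·0.55·0.48·0.52·1.478·4.1) = 2.591%.
σ_{10d} = 2.591% × √10 = 8.193%.
z(97.5%) = 1.960.
VaR = 1.960 × 8.193% = 16.058%; on $120,000 that is $19,270.

$19,300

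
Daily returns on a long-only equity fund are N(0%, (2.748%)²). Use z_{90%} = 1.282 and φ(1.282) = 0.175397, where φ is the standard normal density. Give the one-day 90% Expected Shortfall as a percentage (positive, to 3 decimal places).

Tail multiplier: φ(z)/(1−α) = 0.175397 / 0.1 = 1.754.
ES = 2.748% × 1.754 = 4.820%.

4.820%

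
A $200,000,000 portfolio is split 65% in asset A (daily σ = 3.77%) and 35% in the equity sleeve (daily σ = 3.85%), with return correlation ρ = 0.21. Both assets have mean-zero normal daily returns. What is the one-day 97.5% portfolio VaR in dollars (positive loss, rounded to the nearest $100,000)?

$11,900,000

σ_p² = 0.65²·3.77² + 0.35²·3.85² + 2·0.21·0.65·0.35·3.77·3.85 = 9.2076 (%²).
σ_p = √9.2076 = 3.034%.
At 97.5%, z = 1.960.
VaR = 1.960 × 3.034% = 5.947%; on $200,000,000 that is $11,894,000.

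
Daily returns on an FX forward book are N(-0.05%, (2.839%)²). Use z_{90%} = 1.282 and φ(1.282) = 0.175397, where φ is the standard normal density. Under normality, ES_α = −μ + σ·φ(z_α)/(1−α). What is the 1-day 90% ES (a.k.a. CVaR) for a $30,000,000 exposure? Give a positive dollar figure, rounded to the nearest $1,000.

Tail multiplier: φ(z)/(1−α) = 0.175397 / 0.1 = 1.754.
ES = −(-0.05%) + 2.839% × 1.754 = 5.030%.
On $30,000,000: 0.05030 × $30,000,000 = $1,509,000.

$1,509,000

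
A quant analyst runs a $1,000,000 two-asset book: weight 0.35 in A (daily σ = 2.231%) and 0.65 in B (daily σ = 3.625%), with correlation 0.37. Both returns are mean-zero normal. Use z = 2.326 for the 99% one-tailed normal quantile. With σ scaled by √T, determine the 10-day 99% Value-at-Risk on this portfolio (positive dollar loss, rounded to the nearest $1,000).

$202,000

σ_p = √(0.35²·2.231² + 0.65²·3.625² + 2·0.37·0.35·0.65·2.231·3.625) = 2.743%.
σ_{10d} = 2.743% × √10 = 8.674%.
VaR = 2.326 × 8.674% = 20.176%; on $1,000,000 that is $201,760.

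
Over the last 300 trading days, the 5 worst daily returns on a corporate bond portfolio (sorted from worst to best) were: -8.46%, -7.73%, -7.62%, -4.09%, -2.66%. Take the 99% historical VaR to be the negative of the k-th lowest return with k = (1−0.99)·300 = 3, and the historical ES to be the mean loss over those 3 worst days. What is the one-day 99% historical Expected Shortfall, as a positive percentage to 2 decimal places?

7.94%

The 3 worst returns sum to -23.81%.
ES = −(-23.81%) / 3 = 7.9366…% ≈ 7.94%.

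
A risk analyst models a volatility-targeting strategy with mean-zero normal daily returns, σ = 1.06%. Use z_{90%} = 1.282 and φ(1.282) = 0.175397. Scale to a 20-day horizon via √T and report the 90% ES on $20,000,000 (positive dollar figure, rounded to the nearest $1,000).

$1,663,000

σ_{20d} = 1.06% × √20 = 4.740%.
ES multiplier = φ(z)/(1−α) = 0.175397/0.1 = 1.754.
ES = 4.740% × 1.754 = 8.314%; on $20,000,000: $1,662,800.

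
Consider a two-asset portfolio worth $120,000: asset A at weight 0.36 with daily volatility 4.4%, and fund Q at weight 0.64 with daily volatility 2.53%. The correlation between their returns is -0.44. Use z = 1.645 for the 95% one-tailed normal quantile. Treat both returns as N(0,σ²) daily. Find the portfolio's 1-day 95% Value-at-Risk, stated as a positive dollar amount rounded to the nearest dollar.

σ_p² = 0.36²·4.4² + 0.64²·2.53² + 2·-0.44·0.36·0.64·4.4·2.53 = 2.8738 (%²).
σ_p = √2.8738 = 1.695%.
VaR = 1.645 × 1.695% = 2.788%; on $120,000 that is $3,346.

$3,346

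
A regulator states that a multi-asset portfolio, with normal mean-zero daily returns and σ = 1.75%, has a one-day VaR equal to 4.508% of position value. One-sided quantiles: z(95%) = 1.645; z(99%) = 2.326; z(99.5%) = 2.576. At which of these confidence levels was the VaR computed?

99.5%

Implied z = VaR/σ = 4.508 / 1.75 = 2.576.
This matches z(99.5%) = 2.576.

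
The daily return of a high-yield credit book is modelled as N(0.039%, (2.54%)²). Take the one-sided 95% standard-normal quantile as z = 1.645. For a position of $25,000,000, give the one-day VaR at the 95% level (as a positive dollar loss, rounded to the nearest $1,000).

$1,035,000

VaR = −μ + z·σ = −(0.039%) + 1.645 × 2.54% = 4.139%.
On $25,000,000: 0.04139 × $25,000,000 = $1,034,750.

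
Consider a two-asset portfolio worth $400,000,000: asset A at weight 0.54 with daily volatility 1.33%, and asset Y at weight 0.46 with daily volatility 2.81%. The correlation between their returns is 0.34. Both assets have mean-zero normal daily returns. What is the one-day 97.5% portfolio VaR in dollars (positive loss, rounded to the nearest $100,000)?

σ_p² = 0.54²·1.33² + 0.46²·2.81² + 2·0.34·0.54·0.46·1.33·2.81 = 2.8179 (%²).
σ_p = √2.8179 = 1.679%.
At 97.5%, z = 1.960.
VaR = 1.960 × 1.679% = 3.291%; on $400,000,000 that is $13,164,000.

$13,200,000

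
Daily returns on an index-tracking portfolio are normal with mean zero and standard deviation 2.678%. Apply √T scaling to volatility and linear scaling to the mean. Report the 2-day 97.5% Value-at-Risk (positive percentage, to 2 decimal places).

At 97.5%, z = 1.960.
σ_{2d} = 2.678% × √2 = 3.787%.
VaR = 1.960 × 3.787% = 7.423%.

7.42%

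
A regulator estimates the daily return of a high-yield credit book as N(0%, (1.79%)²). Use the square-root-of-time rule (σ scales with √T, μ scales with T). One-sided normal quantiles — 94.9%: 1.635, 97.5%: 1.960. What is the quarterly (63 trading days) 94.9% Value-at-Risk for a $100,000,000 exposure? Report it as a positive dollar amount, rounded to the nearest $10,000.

$23,230,000

σ_{63d} = 1.79% × √63 = 14.208%.
VaR = 1.635 × 14.208% = 23.230%.
On $100,000,000: 0.23230 × $100,000,000 = $23,230,000.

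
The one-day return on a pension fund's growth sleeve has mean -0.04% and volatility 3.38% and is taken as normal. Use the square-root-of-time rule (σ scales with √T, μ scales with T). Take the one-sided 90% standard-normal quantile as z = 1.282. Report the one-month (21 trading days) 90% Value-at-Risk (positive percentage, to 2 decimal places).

σ_{21d} = 3.38% × √21 = 15.489%; μ_{21d} = 21 × -0.04% = -0.840%.
VaR = −(-0.840%) + 1.282 × 15.489% = 20.697%.

20.70%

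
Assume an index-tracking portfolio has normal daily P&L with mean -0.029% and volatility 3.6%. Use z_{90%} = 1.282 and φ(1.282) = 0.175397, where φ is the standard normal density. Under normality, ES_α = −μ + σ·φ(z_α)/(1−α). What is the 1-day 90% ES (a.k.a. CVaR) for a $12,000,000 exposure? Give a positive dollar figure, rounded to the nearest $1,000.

Tail multiplier: φ(z)/(1−α) = 0.175397 / 0.1 = 1.754.
ES = −(-0.029%) + 3.6% × 1.754 = 6.343%.
On $12,000,000: 0.06343 × $12,000,000 = $761,160.

$761,000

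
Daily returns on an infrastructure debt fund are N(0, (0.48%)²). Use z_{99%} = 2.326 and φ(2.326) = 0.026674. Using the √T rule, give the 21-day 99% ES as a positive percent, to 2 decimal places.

5.87%

σ_{21d} = 0.48% × √21 = 2.200%.
ES multiplier = φ(z)/(1−α) = 0.026674/0.01 = 2.667.
ES = 2.200% × 2.667 = 5.867%.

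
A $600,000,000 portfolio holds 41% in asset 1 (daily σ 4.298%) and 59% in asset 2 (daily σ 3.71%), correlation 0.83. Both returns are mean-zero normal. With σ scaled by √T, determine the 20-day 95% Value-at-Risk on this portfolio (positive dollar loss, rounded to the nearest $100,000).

σ_p = √(0.41²·4.298² + 0.59²·3.71² + 2·0.83·0.41·0.59·4.298·3.71) = 3.781%.
σ_{20d} = 3.781% × √20 = 16.909%.
z(95%) = 1.645.
VaR = 1.645 × 16.909% = 27.815%; on $600,000,000 that is $166,890,000.

$166,900,000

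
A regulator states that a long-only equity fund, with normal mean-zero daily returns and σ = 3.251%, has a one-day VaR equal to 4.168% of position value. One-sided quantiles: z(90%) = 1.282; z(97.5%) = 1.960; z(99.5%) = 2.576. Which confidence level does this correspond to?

90%

Implied z = VaR/σ = 4.168 / 3.251 = 1.282.
This matches z(90%) = 1.282.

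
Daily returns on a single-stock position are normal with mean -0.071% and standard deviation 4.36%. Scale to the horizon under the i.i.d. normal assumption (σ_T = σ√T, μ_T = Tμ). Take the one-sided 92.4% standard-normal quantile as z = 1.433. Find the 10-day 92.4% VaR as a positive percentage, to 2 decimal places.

σ_{10d} = 4.36% × √10 = 13.788%; μ_{10d} = 10 × -0.071% = -0.710%.
VaR = −(-0.710%) + 1.433 × 13.788% = 20.468%.

20.47%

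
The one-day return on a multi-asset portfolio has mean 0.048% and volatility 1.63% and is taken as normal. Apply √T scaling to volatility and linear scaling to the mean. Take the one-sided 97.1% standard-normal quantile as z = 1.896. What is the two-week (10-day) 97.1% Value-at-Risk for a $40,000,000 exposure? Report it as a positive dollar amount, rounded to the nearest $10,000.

σ_{10d} = 1.63% × √10 = 5.155%; μ_{10d} = 10 × 0.048% = 0.480%.
VaR = −(0.480%) + 1.896 × 5.155% = 9.294%.
On $40,000,000: 0.09294 × $40,000,000 = $3,717,600.

$3,720,000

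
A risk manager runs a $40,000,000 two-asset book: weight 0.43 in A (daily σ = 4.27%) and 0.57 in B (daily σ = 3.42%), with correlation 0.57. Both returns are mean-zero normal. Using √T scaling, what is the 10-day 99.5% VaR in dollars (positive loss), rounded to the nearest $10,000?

σ_p = √(0.43²·4.27² + 0.57²·3.42² + 2·0.57·0.43·0.57·4.27·3.42) = 3.354%.
σ_{10d} = 3.354% × √10 = 10.606%.
z(99.5%) = 2.576.
VaR = 2.576 × 10.606% = 27.321%; on $40,000,000 that is $10,928,400.

$10,930,000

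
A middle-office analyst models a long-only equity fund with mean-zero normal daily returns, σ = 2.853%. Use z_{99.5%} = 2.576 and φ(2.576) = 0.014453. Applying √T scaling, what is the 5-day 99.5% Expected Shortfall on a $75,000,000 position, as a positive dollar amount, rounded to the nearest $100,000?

σ_{5d} = 2.853% × √5 = 6.380%.
ES multiplier = φ(z)/(1−α) = 0.014453/0.005 = 2.891.
ES = 6.380% × 2.891 = 18.445%; on $75,000,000: $13,833,750.

$13,800,000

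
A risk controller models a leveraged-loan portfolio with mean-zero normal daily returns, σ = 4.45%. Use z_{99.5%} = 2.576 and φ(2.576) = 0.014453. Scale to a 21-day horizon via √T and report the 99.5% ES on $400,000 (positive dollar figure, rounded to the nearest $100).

$235,800

σ_{21d} = 4.45% × √21 = 20.392%.
ES multiplier = φ(z)/(1−α) = 0.014453/0.005 = 2.891.
ES = 20.392% × 2.891 = 58.953%; on $400,000: $235,812.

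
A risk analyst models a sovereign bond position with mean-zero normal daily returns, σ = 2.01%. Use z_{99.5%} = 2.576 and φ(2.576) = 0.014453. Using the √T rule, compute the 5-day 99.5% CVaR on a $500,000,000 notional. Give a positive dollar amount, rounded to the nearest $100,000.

σ_{5d} = 2.01% × √5 = 4.494%.
ES multiplier = φ(z)/(1−α) = 0.014453/0.005 = 2.891.
ES = 4.494% × 2.891 = 12.992%; on $500,000,000: $64,960,000.

$65,000,000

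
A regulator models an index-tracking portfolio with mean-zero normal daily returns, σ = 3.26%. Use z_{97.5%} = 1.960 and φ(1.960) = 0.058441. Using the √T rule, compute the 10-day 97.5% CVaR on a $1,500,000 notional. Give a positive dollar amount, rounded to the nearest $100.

σ_{10d} = 3.26% × √10 = 10.309%.
ES multiplier = φ(z)/(1−α) = 0.058441/0.025 = 2.338.
ES = 10.309% × 2.338 = 24.102%; on $1,500,000: $361,530.

$361,500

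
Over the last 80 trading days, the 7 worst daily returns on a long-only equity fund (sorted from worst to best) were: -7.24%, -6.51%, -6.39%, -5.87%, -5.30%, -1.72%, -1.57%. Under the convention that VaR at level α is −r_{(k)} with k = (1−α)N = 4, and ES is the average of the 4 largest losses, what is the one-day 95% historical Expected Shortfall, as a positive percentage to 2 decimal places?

6.50%

The 4 worst returns sum to -26.01%.
ES = −(-26.01%) / 4 = 6.5025% ≈ 6.50%.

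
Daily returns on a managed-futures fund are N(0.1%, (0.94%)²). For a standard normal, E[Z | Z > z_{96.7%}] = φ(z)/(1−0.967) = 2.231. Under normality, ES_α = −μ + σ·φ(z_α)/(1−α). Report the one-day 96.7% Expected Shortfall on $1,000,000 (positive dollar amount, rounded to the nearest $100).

ES = −(0.1%) + 0.94% × 2.231 = 1.997%.
On $1,000,000: 0.01997 × $1,000,000 = $19,970.

$20,000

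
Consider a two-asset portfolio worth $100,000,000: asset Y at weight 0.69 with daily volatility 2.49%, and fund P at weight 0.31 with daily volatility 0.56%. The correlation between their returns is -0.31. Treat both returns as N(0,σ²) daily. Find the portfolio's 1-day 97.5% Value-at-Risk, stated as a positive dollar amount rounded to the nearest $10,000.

σ_p² = 0.69²·2.49² + 0.31²·0.56² + 2·-0.31·0.69·0.31·2.49·0.56 = 2.7971 (%²).
σ_p = √2.7971 = 1.672%.
At 97.5%, z = 1.960.
VaR = 1.960 × 1.672% = 3.277%; on $100,000,000 that is $3,277,000.

$3,280,000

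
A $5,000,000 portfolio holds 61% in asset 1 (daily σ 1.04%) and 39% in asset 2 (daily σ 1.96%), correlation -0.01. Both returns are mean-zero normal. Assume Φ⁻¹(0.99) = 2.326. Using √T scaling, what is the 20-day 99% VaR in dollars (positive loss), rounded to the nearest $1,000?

σ_p = √(0.61²·1.04² + 0.39²·1.96² + 2·-0.01·0.61·0.39·1.04·1.96) = 0.988%.
σ_{20d} = 0.988% × √20 = 4.418%.
VaR = 2.326 × 4.418% = 10.276%; on $5,000,000 that is $513,800.

$514,000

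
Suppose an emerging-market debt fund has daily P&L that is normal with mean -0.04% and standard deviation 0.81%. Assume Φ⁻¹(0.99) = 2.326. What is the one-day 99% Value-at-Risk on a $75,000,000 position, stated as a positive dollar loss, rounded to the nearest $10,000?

$1,440,000

VaR = −μ + z·σ = −(-0.04%) + 2.326 × 0.81% = 1.924%.
On $75,000,000: 0.01924 × $75,000,000 = $1,443,000.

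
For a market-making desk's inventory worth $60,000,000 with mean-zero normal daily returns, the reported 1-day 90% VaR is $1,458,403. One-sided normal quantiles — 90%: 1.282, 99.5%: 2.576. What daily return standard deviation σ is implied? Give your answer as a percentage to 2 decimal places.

VaR as a fraction: $1,458,403 / $60,000,000 = 2.431%.
σ = VaR / z = 2.431% / 1.282 = 1.896%.

1.90%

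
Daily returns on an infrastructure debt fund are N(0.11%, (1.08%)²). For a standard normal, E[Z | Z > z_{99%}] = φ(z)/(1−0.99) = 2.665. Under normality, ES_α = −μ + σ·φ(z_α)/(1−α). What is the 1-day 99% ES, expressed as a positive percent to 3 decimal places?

ES = −(0.11%) + 1.08% × 2.665 = 2.768%.

2.768%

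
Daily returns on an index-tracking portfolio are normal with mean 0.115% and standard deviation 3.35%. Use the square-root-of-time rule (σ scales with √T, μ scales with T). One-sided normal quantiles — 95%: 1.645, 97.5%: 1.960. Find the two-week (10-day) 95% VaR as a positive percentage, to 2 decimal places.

16.28%

σ_{10d} = 3.35% × √10 = 10.594%; μ_{10d} = 10 × 0.115% = 1.150%.
VaR = −(1.150%) + 1.645 × 10.594% = 16.277%.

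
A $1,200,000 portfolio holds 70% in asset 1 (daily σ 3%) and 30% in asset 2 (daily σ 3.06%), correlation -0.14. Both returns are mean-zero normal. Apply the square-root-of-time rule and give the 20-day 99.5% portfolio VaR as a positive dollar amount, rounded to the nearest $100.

$300,100

σ_p = √(0.7²·3² + 0.3²·3.06² + 2·-0.14·0.7·0.3·3·3.06) = 2.171%.
σ_{20d} = 2.171% × √20 = 9.709%.
z(99.5%) = 2.576.
VaR = 2.576 × 9.709% = 25.010%; on $1,200,000 that is $300,120.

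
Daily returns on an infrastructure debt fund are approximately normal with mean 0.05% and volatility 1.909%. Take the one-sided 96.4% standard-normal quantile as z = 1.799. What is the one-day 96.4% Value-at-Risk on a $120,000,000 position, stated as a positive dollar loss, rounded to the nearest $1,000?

$4,061,000

VaR = −μ + z·σ = −(0.05%) + 1.799 × 1.909% = 3.384%.
On $120,000,000: 0.03384 × $120,000,000 = $4,060,800.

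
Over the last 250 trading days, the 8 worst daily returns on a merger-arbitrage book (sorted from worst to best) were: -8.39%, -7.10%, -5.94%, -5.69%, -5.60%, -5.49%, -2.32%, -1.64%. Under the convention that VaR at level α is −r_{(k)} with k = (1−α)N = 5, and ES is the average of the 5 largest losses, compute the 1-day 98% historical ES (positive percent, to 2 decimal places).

6.54%

The 5 worst returns sum to -32.72%.
ES = −(-32.72%) / 5 = 6.544% ≈ 6.54%.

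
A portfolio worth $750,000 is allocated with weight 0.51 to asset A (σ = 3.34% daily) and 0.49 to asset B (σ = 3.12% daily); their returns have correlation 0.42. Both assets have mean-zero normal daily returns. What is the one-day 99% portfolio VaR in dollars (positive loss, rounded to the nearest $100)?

σ_p² = 0.51²·3.34² + 0.49²·3.12² + 2·0.42·0.51·0.49·3.34·3.12 = 7.4263 (%²).
σ_p = √7.4263 = 2.725%.
At 99%, z = 2.326.
VaR = 2.326 × 2.725% = 6.338%; on $750,000 that is $47,535.

$47,500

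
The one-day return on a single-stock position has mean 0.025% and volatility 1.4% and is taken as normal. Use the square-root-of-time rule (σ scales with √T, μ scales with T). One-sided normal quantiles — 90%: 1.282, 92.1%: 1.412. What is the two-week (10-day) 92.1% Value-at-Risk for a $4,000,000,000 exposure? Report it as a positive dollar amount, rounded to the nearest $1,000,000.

σ_{10d} = 1.4% × √10 = 4.427%; μ_{10d} = 10 × 0.025% = 0.250%.
VaR = −(0.250%) + 1.412 × 4.427% = 6.001%.
On $4,000,000,000: 0.06001 × $4,000,000,000 = $240,040,000.

$240,000,000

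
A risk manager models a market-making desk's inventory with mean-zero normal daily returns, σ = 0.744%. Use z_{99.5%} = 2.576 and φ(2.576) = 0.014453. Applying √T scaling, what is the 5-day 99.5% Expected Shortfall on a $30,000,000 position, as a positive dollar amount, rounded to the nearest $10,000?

σ_{5d} = 0.744% × √5 = 1.664%.
ES multiplier = φ(z)/(1−α) = 0.014453/0.005 = 2.891.
ES = 1.664% × 2.891 = 4.811%; on $30,000,000: $1,443,300.

$1,440,000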